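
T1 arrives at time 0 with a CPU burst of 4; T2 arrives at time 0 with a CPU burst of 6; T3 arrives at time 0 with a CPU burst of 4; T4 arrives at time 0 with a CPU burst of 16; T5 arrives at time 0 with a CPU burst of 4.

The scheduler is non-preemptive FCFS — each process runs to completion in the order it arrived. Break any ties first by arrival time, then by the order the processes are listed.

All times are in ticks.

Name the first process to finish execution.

T1

Timeline: | T1 0-4 | T2 4-10 | T3 10-14 | T4 14-30 | T5 30-34 |
Completion: T1=4  T2=10  T3=14  T4=30  T5=34
Finish order: T1 → T2 → T3 → T4 → T5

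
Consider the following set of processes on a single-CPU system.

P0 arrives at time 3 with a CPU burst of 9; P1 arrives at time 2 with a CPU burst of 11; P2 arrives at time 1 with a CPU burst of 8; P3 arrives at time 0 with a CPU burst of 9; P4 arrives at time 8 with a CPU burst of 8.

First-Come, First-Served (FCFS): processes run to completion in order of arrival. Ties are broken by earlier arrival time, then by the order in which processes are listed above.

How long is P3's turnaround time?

Gantt: | P3 0-9 | P2 9-17 | P1 17-28 | P0 28-37 | P4 37-45 |
Completion: P0=37  P1=28  P2=17  P3=9  P4=45
Turnaround(P3) = completion − arrival = 9 − 0 = 9

9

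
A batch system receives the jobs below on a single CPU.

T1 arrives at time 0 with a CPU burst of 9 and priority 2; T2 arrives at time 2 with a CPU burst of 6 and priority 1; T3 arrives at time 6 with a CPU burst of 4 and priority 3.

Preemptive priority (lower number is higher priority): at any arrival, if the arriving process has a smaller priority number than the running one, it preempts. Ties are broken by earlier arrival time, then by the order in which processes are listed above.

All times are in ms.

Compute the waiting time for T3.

9

Gantt: | T1 0-2 | T2 2-8 | T1 8-15 | T3 15-19 |
Completion: T1=15  T2=8  T3=19
Turnaround (C−A): T1=15  T2=6  T3=13
Waiting(T3) = turnaround − burst = 13 − 4 = 9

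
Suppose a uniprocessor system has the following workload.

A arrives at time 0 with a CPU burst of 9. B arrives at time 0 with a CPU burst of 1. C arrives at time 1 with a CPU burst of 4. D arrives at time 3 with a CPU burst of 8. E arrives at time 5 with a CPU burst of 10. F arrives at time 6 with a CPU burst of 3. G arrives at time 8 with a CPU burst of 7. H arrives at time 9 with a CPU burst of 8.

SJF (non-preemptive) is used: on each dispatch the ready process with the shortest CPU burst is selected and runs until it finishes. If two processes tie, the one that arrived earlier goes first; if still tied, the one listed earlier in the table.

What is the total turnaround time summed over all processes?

147

Gantt: | B 0-1 | C 1-5 | D 5-13 | F 13-16 | G 16-23 | H 23-31 | A 31-40 | E 40-50 |
Completion: A=40  B=1  C=5  D=13  E=50  F=16  G=23  H=31
Turnaround = completion − arrival: A=40, B=1, C=4, D=10, E=45, F=10, G=15, H=22
Total turnaround = 40 + 1 + 4 + 10 + 45 + 10 + 15 + 22 = 147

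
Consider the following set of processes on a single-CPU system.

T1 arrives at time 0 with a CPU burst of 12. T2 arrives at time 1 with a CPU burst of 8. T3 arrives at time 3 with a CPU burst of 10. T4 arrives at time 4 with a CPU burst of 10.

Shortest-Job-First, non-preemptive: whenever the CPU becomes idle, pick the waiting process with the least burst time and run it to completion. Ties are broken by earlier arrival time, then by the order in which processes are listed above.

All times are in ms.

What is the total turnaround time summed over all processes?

94

Schedule: | T1 0-12 | T2 12-20 | T3 20-30 | T4 30-40 |
Completion: T1=12  T2=20  T3=30  T4=40
Turnaround (C−A): T1=12  T2=19  T3=27  T4=36
Turnaround = completion − arrival: T1=12, T2=19, T3=27, T4=36
Total turnaround = 12 + 19 + 27 + 36 = 94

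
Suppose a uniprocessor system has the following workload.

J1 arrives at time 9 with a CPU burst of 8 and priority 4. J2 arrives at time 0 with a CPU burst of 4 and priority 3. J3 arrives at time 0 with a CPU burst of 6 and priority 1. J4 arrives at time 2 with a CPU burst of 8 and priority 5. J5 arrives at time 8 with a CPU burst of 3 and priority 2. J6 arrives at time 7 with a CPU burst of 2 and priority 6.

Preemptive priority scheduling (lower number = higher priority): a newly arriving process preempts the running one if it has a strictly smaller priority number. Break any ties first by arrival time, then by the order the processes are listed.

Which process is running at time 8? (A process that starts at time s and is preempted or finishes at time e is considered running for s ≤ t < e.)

Schedule: | J3 0-6 | J2 6-8 | J5 8-11 | J2 11-13 | J1 13-21 | J4 21-29 | J6 29-31 |
Completion: J1=21  J2=13  J3=6  J4=29  J5=11  J6=31
Turnaround (C−A): J1=12  J2=13  J3=6  J4=27  J5=3  J6=24

J5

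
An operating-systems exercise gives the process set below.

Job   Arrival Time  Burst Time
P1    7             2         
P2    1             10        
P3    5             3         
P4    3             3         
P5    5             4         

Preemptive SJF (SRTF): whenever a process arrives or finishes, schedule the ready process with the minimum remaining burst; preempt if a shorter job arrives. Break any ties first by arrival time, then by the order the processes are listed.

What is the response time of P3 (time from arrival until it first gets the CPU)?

Schedule: | idle 0-1 | P2 1-3 | P4 3-6 | P3 6-9 | P1 9-11 | P5 11-15 | P2 15-23 |
Completion: P1=11  P2=23  P3=9  P4=6  P5=15
Turnaround (C−A): P1=4  P2=22  P3=4  P4=3  P5=10
Response(P3) = first start − arrival = 6 − 5 = 1

1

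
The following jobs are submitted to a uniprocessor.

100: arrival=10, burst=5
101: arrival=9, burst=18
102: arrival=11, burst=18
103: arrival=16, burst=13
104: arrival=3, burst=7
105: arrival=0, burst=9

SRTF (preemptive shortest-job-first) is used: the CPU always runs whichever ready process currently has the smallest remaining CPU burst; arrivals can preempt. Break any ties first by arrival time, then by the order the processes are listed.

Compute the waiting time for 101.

Gantt: | 105 0-9 | 104 9-10 | 100 10-15 | 104 15-21 | 103 21-34 | 101 34-52 | 102 52-70 |
Completion: 100=15  101=52  102=70  103=34  104=21  105=9
Turnaround (C−A): 100=5  101=43  102=59  103=18  104=18  105=9
Waiting(101) = turnaround − burst = 43 − 18 = 25

25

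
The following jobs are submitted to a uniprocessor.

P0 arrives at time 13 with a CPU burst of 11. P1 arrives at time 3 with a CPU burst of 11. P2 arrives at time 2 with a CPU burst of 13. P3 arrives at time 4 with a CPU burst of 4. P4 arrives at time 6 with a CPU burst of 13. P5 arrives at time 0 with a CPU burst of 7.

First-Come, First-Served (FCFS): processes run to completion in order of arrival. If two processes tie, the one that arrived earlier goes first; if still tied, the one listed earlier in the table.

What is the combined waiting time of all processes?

Schedule: | P5 0-7 | P2 7-20 | P1 20-31 | P3 31-35 | P4 35-48 | P0 48-59 |
Completion: P0=59  P1=31  P2=20  P3=35  P4=48  P5=7
Waiting = turnaround − burst: P0=35, P1=17, P2=5, P3=27, P4=29, P5=0
Total waiting = 35 + 17 + 5 + 27 + 29 + 0 = 113

113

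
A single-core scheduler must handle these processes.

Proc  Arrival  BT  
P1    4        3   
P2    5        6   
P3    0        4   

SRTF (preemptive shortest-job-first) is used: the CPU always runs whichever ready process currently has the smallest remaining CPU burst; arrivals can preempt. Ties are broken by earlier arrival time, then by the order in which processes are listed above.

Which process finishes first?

P3

Schedule: | P3 0-4 | P1 4-7 | P2 7-13 |
Completion: P1=7  P2=13  P3=4
Turnaround (C−A): P1=3  P2=8  P3=4
Finish order: P3 → P1 → P2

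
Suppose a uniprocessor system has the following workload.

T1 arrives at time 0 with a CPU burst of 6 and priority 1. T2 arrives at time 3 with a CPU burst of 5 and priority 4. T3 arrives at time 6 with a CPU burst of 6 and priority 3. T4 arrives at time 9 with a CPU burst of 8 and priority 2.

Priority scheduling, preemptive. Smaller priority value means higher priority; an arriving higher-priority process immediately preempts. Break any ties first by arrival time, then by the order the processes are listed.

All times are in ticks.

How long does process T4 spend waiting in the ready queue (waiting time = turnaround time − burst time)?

0

Timeline: | T1 0-6 | T3 6-9 | T4 9-17 | T3 17-20 | T2 20-25 |
Completion: T1=6  T2=25  T3=20  T4=17
Turnaround (C−A): T1=6  T2=22  T3=14  T4=8
Waiting(T4) = turnaround − burst = 8 − 8 = 0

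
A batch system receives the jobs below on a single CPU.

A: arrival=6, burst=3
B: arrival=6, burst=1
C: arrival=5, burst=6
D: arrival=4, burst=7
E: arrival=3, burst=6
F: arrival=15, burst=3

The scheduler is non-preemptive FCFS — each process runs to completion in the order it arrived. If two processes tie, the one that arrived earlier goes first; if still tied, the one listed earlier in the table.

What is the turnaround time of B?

Timeline: | idle 0-3 | E 3-9 | D 9-16 | C 16-22 | A 22-25 | B 25-26 | F 26-29 |
Completion: A=25  B=26  C=22  D=16  E=9  F=29
Turnaround (C−A): A=19  B=20  C=17  D=12  E=6  F=14
Turnaround(B) = completion − arrival = 26 − 6 = 20

20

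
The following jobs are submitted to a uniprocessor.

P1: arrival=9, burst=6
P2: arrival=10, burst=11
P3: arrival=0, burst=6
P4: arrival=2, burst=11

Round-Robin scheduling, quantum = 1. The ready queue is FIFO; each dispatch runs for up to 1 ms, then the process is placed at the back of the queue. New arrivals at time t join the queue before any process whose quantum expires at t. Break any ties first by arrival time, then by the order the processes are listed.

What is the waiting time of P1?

11

Timeline: | P3 0-2 | P4 2-3 | P3 3-4 | P4 4-5 | P3 5-6 | P4 6-7 | P3 7-8 | P4 8-9 | P3 9-10 | P1 10-11 | P4 11-12 | P2 12-13 | P1 13-14 | P4 14-15 | P2 15-16 | P1 16-17 | P4 17-18 | P2 18-19 | P1 19-20 | P4 20-21 | P2 21-22 | P1 22-23 | P4 23-24 | P2 24-25 | P1 25-26 | P4 26-27 | P2 27-28 | P4 28-29 | P2 29-34 |
Completion: P1=26  P2=34  P3=10  P4=29
Turnaround (C−A): P1=17  P2=24  P3=10  P4=27
Waiting(P1) = turnaround − burst = 17 − 6 = 11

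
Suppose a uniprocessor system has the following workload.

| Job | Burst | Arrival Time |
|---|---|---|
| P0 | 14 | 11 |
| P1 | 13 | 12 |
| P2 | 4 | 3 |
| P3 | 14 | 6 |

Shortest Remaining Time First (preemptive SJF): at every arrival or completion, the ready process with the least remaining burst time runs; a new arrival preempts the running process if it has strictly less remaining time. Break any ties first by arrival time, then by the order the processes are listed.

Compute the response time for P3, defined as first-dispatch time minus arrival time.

Gantt: | idle 0-3 | P2 3-7 | P3 7-21 | P1 21-34 | P0 34-48 |
Completion: P0=48  P1=34  P2=7  P3=21
Turnaround (C−A): P0=37  P1=22  P2=4  P3=15
Response(P3) = first start − arrival = 7 − 6 = 1

1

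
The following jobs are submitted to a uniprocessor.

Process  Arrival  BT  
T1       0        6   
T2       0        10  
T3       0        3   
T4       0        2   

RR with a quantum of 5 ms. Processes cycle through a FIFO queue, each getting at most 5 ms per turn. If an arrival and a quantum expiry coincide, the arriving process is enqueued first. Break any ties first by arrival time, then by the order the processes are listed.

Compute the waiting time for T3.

Schedule: | T1 0-5 | T2 5-10 | T3 10-13 | T4 13-15 | T1 15-16 | T2 16-21 |
Completion: T1=16  T2=21  T3=13  T4=15
Waiting(T3) = turnaround − burst = 13 − 3 = 10

10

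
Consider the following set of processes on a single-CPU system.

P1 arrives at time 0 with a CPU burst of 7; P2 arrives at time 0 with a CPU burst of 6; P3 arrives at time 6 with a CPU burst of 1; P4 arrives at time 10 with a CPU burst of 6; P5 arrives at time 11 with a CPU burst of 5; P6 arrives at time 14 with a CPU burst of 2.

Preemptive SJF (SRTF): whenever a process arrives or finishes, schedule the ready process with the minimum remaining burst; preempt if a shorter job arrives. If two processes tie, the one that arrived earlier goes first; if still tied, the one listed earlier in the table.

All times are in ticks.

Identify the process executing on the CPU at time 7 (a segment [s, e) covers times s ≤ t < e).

Gantt: | P2 0-6 | P3 6-7 | P1 7-14 | P6 14-16 | P5 16-21 | P4 21-27 |
Completion: P1=14  P2=6  P3=7  P4=27  P5=21  P6=16

P1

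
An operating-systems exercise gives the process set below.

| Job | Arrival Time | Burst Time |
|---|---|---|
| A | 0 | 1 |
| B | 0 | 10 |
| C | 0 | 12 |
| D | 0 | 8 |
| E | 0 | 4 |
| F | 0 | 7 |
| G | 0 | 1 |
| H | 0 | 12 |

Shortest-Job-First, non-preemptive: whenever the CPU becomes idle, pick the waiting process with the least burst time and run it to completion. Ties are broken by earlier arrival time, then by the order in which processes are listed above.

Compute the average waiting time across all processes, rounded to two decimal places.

Gantt: | A 0-1 | G 1-2 | E 2-6 | F 6-13 | D 13-21 | B 21-31 | C 31-43 | H 43-55 |
Completion: A=1  B=31  C=43  D=21  E=6  F=13  G=2  H=55
Turnaround (C−A): A=1  B=31  C=43  D=21  E=6  F=13  G=2  H=55
Waiting times: A=0, B=21, C=31, D=13, E=2, F=6, G=1, H=43
Average waiting = (0+21+31+13+2+6+1+43) / 8 = 117/8 = 14.63

14.63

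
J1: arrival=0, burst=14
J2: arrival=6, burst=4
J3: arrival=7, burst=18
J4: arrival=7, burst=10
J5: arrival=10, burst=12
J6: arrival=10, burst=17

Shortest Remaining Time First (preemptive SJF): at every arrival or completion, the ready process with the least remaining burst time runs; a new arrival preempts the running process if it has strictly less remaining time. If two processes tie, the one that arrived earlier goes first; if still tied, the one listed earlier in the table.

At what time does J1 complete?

Timeline: | J1 0-6 | J2 6-10 | J1 10-18 | J4 18-28 | J5 28-40 | J6 40-57 | J3 57-75 |
Completion: J1=18  J2=10  J3=75  J4=28  J5=40  J6=57
Turnaround (C−A): J1=18  J2=4  J3=68  J4=21  J5=30  J6=47

18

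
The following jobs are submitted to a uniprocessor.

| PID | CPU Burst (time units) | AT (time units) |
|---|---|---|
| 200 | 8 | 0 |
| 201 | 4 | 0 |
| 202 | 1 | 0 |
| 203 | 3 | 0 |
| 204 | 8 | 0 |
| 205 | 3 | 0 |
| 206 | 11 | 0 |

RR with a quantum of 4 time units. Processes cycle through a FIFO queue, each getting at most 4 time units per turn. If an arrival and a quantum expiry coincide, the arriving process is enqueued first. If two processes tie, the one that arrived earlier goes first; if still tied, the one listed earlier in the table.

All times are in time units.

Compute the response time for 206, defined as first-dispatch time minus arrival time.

19

Schedule: | 200 0-4 | 201 4-8 | 202 8-9 | 203 9-12 | 204 12-16 | 205 16-19 | 206 19-23 | 200 23-27 | 204 27-31 | 206 31-38 |
Completion: 200=27  201=8  202=9  203=12  204=31  205=19  206=38
Turnaround (C−A): 200=27  201=8  202=9  203=12  204=31  205=19  206=38
Response(206) = first start − arrival = 19 − 0 = 19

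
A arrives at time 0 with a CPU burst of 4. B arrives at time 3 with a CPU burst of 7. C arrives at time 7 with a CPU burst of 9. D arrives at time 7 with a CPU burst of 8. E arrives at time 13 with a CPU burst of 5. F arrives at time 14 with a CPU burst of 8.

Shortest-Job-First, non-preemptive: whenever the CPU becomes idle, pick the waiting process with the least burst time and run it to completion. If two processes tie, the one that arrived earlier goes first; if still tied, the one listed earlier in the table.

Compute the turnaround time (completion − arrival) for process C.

Timeline: | A 0-4 | B 4-11 | D 11-19 | E 19-24 | F 24-32 | C 32-41 |
Completion: A=4  B=11  C=41  D=19  E=24  F=32
Turnaround(C) = completion − arrival = 41 − 7 = 34

34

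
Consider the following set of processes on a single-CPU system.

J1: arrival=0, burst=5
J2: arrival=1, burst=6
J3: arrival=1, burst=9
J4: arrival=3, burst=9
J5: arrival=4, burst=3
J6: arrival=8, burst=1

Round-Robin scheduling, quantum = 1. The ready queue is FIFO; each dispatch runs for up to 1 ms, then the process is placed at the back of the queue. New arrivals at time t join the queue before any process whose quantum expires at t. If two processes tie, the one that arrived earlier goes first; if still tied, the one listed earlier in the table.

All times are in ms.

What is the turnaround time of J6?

Gantt: | J1 0-1 | J2 1-2 | J3 2-3 | J1 3-4 | J2 4-5 | J4 5-6 | J3 6-7 | J5 7-8 | J1 8-9 | J2 9-10 | J4 10-11 | J3 11-12 | J6 12-13 | J5 13-14 | J1 14-15 | J2 15-16 | J4 16-17 | J3 17-18 | J5 18-19 | J1 19-20 | J2 20-21 | J4 21-22 | J3 22-23 | J2 23-24 | J4 24-25 | J3 25-26 | J4 26-27 | J3 27-28 | J4 28-29 | J3 29-30 | J4 30-31 | J3 31-32 | J4 32-33 |
Completion: J1=20  J2=24  J3=32  J4=33  J5=19  J6=13
Turnaround(J6) = completion − arrival = 13 − 8 = 5

5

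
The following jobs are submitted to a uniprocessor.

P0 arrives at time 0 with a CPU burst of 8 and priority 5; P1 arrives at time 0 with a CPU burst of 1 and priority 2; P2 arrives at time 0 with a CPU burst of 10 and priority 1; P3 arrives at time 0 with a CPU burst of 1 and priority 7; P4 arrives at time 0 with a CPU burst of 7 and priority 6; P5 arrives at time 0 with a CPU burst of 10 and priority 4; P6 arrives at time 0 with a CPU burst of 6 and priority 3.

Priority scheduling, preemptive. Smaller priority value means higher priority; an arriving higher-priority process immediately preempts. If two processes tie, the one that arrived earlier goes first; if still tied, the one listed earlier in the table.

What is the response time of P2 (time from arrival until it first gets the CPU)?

Timeline: | P2 0-10 | P1 10-11 | P6 11-17 | P5 17-27 | P0 27-35 | P4 35-42 | P3 42-43 |
Completion: P0=35  P1=11  P2=10  P3=43  P4=42  P5=27  P6=17
Turnaround (C−A): P0=35  P1=11  P2=10  P3=43  P4=42  P5=27  P6=17
Response(P2) = first start − arrival = 0 − 0 = 0

0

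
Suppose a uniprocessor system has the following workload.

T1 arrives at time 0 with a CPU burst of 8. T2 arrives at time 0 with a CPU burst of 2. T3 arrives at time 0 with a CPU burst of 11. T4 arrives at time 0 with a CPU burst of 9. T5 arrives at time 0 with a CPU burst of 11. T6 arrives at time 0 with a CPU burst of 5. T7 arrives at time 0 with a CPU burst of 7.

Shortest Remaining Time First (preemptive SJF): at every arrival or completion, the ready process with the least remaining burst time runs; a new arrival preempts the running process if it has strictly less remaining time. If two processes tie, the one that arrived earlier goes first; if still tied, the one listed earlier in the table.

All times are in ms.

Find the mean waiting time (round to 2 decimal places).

16.86

Gantt: | T2 0-2 | T6 2-7 | T7 7-14 | T1 14-22 | T4 22-31 | T3 31-42 | T5 42-53 |
Completion: T1=22  T2=2  T3=42  T4=31  T5=53  T6=7  T7=14
Turnaround (C−A): T1=22  T2=2  T3=42  T4=31  T5=53  T6=7  T7=14
Waiting times: T1=14, T2=0, T3=31, T4=22, T5=42, T6=2, T7=7
Average waiting = (14+0+31+22+42+2+7) / 7 = 118/7 = 16.86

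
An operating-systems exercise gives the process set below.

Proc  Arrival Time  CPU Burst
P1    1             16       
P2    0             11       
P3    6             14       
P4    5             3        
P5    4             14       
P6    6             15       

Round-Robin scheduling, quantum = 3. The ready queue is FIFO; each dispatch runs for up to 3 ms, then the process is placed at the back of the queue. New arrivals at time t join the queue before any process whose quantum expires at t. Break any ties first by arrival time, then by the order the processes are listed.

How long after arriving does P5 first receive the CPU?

5

Gantt: | P2 0-3 | P1 3-6 | P2 6-9 | P5 9-12 | P4 12-15 | P3 15-18 | P6 18-21 | P1 21-24 | P2 24-27 | P5 27-30 | P3 30-33 | P6 33-36 | P1 36-39 | P2 39-41 | P5 41-44 | P3 44-47 | P6 47-50 | P1 50-53 | P5 53-56 | P3 56-59 | P6 59-62 | P1 62-65 | P5 65-67 | P3 67-69 | P6 69-72 | P1 72-73 |
Completion: P1=73  P2=41  P3=69  P4=15  P5=67  P6=72
Turnaround (C−A): P1=72  P2=41  P3=63  P4=10  P5=63  P6=66
Response(P5) = first start − arrival = 9 − 4 = 5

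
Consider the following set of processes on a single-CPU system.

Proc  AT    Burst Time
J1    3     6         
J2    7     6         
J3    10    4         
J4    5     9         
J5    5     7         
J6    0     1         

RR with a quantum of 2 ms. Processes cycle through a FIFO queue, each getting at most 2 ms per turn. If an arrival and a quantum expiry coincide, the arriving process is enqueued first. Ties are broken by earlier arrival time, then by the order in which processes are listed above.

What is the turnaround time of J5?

Gantt: | J6 0-1 | idle 1-3 | J1 3-5 | J4 5-7 | J5 7-9 | J1 9-11 | J2 11-13 | J4 13-15 | J5 15-17 | J3 17-19 | J1 19-21 | J2 21-23 | J4 23-25 | J5 25-27 | J3 27-29 | J2 29-31 | J4 31-33 | J5 33-34 | J4 34-35 |
Completion: J1=21  J2=31  J3=29  J4=35  J5=34  J6=1
Turnaround(J5) = completion − arrival = 34 − 5 = 29

29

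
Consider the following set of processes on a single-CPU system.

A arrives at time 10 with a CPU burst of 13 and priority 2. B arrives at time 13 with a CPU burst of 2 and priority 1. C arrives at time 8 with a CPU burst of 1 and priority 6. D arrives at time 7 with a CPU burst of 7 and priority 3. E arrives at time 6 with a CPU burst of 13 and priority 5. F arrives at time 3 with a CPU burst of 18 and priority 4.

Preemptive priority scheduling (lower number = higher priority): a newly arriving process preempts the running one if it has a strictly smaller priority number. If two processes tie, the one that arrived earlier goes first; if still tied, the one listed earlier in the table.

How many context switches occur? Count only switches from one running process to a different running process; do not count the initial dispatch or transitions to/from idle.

8

Schedule: | idle 0-3 | F 3-7 | D 7-10 | A 10-13 | B 13-15 | A 15-25 | D 25-29 | F 29-43 | E 43-56 | C 56-57 |
Completion: A=25  B=15  C=57  D=29  E=56  F=43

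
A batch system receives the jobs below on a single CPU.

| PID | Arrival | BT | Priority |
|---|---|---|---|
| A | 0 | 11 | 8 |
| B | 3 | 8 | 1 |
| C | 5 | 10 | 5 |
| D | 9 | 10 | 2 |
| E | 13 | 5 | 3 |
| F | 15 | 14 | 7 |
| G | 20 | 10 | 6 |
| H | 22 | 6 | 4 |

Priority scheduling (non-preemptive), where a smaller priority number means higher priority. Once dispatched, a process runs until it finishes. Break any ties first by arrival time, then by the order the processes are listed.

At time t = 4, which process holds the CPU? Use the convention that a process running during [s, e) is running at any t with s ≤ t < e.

A

Schedule: | A 0-11 | B 11-19 | D 19-29 | E 29-34 | H 34-40 | C 40-50 | G 50-60 | F 60-74 |
Completion: A=11  B=19  C=50  D=29  E=34  F=74  G=60  H=40
Turnaround (C−A): A=11  B=16  C=45  D=20  E=21  F=59  G=40  H=18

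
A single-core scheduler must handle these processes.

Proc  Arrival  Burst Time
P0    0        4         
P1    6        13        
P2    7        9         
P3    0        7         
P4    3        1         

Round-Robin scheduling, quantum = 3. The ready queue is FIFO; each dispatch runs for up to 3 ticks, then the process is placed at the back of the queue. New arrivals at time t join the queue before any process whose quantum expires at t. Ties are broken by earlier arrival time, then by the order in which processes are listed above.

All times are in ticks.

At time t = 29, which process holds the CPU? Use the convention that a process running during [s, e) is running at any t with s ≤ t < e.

P2

Timeline: | P0 0-3 | P3 3-6 | P4 6-7 | P0 7-8 | P1 8-11 | P3 11-14 | P2 14-17 | P1 17-20 | P3 20-21 | P2 21-24 | P1 24-27 | P2 27-30 | P1 30-34 |
Completion: P0=8  P1=34  P2=30  P3=21  P4=7
Turnaround (C−A): P0=8  P1=28  P2=23  P3=21  P4=4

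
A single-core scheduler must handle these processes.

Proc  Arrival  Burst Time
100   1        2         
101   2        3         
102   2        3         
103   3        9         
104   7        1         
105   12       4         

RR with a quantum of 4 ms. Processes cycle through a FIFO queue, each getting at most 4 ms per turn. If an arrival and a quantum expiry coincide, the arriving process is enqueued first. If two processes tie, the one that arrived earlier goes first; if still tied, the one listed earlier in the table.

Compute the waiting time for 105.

2

Schedule: | idle 0-1 | 100 1-3 | 101 3-6 | 102 6-9 | 103 9-13 | 104 13-14 | 105 14-18 | 103 18-23 |
Completion: 100=3  101=6  102=9  103=23  104=14  105=18
Turnaround (C−A): 100=2  101=4  102=7  103=20  104=7  105=6
Waiting(105) = turnaround − burst = 6 − 4 = 2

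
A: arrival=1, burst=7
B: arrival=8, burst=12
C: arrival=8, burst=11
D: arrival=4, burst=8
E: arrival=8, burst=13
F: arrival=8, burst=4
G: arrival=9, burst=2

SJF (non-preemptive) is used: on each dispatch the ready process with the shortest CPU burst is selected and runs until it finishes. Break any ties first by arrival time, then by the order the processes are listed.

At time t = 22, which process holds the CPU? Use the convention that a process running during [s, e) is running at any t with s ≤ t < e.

Gantt: | idle 0-1 | A 1-8 | F 8-12 | G 12-14 | D 14-22 | C 22-33 | B 33-45 | E 45-58 |
Completion: A=8  B=45  C=33  D=22  E=58  F=12  G=14
Turnaround (C−A): A=7  B=37  C=25  D=18  E=50  F=4  G=5

C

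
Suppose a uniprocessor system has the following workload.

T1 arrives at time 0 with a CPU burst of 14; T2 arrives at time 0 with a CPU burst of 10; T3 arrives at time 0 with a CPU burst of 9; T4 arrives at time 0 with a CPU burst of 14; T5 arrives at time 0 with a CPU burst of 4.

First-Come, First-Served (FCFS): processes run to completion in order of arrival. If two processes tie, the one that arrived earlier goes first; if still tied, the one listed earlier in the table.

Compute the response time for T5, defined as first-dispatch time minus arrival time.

Schedule: | T1 0-14 | T2 14-24 | T3 24-33 | T4 33-47 | T5 47-51 |
Completion: T1=14  T2=24  T3=33  T4=47  T5=51
Turnaround (C−A): T1=14  T2=24  T3=33  T4=47  T5=51
Response(T5) = first start − arrival = 47 − 0 = 47

47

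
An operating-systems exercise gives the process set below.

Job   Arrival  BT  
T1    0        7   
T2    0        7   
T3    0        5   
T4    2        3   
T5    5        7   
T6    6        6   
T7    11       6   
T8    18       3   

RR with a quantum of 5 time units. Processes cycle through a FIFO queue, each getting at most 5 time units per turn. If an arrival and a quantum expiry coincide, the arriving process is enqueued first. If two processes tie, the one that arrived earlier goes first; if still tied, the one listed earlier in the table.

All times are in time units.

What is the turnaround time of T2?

32

Schedule: | T1 0-5 | T2 5-10 | T3 10-15 | T4 15-18 | T5 18-23 | T1 23-25 | T6 25-30 | T2 30-32 | T7 32-37 | T8 37-40 | T5 40-42 | T6 42-43 | T7 43-44 |
Completion: T1=25  T2=32  T3=15  T4=18  T5=42  T6=43  T7=44  T8=40
Turnaround(T2) = completion − arrival = 32 − 0 = 32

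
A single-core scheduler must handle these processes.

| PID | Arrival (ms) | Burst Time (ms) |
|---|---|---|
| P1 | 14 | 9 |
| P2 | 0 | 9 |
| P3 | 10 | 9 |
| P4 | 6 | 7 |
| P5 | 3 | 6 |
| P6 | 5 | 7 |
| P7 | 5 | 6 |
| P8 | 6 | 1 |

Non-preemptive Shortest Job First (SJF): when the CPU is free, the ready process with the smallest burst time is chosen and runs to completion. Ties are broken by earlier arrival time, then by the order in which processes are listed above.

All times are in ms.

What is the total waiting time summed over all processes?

118

Schedule: | P2 0-9 | P8 9-10 | P5 10-16 | P7 16-22 | P6 22-29 | P4 29-36 | P3 36-45 | P1 45-54 |
Completion: P1=54  P2=9  P3=45  P4=36  P5=16  P6=29  P7=22  P8=10
Waiting = turnaround − burst: P1=31, P2=0, P3=26, P4=23, P5=7, P6=17, P7=11, P8=3
Total waiting = 31 + 0 + 26 + 23 + 7 + 17 + 11 + 3 = 118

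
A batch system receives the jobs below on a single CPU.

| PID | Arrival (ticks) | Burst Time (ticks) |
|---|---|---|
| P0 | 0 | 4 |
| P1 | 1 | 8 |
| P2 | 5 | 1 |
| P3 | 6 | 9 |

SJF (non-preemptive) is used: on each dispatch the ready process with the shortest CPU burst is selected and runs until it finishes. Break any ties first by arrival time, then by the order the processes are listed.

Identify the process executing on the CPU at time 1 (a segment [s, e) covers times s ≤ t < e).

Gantt: | P0 0-4 | P1 4-12 | P2 12-13 | P3 13-22 |
Completion: P0=4  P1=12  P2=13  P3=22
Turnaround (C−A): P0=4  P1=11  P2=8  P3=16

P0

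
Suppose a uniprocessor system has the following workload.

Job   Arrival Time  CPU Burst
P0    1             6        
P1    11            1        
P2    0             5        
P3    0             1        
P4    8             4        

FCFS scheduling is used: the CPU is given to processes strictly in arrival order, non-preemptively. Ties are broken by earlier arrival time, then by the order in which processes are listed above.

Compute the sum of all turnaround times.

Gantt: | P2 0-5 | P3 5-6 | P0 6-12 | P4 12-16 | P1 16-17 |
Completion: P0=12  P1=17  P2=5  P3=6  P4=16
Turnaround = completion − arrival: P0=11, P1=6, P2=5, P3=6, P4=8
Total turnaround = 11 + 6 + 5 + 6 + 8 = 36

36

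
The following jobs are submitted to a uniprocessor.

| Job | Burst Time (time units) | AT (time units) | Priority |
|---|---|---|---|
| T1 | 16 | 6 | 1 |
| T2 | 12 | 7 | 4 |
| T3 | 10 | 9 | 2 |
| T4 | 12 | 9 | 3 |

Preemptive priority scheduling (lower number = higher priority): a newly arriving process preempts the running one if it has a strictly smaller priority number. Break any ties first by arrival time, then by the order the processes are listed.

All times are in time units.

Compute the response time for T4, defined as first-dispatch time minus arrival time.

Schedule: | idle 0-6 | T1 6-22 | T3 22-32 | T4 32-44 | T2 44-56 |
Completion: T1=22  T2=56  T3=32  T4=44
Turnaround (C−A): T1=16  T2=49  T3=23  T4=35
Response(T4) = first start − arrival = 32 − 9 = 23

23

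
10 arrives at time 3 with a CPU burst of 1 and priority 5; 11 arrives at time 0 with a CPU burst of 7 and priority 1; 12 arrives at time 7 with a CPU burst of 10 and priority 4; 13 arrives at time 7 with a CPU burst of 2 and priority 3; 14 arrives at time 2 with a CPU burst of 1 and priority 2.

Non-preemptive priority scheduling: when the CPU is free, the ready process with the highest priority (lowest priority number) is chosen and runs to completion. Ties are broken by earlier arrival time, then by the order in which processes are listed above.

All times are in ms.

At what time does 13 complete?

Schedule: | 11 0-7 | 14 7-8 | 13 8-10 | 12 10-20 | 10 20-21 |
Completion: 10=21  11=7  12=20  13=10  14=8
Turnaround (C−A): 10=18  11=7  12=13  13=3  14=6

10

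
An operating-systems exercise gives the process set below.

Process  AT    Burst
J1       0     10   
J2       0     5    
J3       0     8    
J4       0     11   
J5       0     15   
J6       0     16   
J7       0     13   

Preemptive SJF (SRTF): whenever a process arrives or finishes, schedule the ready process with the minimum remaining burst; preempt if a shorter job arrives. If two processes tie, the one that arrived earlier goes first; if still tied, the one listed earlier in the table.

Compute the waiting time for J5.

Gantt: | J2 0-5 | J3 5-13 | J1 13-23 | J4 23-34 | J7 34-47 | J5 47-62 | J6 62-78 |
Completion: J1=23  J2=5  J3=13  J4=34  J5=62  J6=78  J7=47
Turnaround (C−A): J1=23  J2=5  J3=13  J4=34  J5=62  J6=78  J7=47
Waiting(J5) = turnaround − burst = 62 − 15 = 47

47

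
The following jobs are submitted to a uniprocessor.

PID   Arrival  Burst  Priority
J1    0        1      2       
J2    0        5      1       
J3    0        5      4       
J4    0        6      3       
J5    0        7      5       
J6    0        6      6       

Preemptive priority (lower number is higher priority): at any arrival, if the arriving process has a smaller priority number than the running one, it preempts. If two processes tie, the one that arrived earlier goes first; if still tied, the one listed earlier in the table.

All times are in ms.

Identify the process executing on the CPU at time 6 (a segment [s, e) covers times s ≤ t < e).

Schedule: | J2 0-5 | J1 5-6 | J4 6-12 | J3 12-17 | J5 17-24 | J6 24-30 |
Completion: J1=6  J2=5  J3=17  J4=12  J5=24  J6=30
Turnaround (C−A): J1=6  J2=5  J3=17  J4=12  J5=24  J6=30

J4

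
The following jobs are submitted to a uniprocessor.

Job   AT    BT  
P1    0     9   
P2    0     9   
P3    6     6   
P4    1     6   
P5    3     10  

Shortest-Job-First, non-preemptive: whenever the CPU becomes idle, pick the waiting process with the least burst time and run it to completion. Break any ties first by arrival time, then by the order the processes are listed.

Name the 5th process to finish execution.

Timeline: | P1 0-9 | P4 9-15 | P3 15-21 | P2 21-30 | P5 30-40 |
Completion: P1=9  P2=30  P3=21  P4=15  P5=40
Turnaround (C−A): P1=9  P2=30  P3=15  P4=14  P5=37
Finish order: P1 → P4 → P3 → P2 → P5

P5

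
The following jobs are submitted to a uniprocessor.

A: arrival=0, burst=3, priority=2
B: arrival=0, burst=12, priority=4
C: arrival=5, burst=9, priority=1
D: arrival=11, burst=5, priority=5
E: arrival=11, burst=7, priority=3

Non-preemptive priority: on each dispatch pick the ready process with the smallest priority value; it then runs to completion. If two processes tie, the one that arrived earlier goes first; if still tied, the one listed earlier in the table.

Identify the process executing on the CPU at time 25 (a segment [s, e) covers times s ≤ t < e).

E

Schedule: | A 0-3 | B 3-15 | C 15-24 | E 24-31 | D 31-36 |
Completion: A=3  B=15  C=24  D=36  E=31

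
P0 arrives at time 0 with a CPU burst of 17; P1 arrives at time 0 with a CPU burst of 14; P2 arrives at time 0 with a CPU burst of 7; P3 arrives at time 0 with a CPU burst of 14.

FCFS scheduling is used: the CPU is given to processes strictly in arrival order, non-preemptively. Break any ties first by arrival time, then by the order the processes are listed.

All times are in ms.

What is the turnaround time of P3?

52

Timeline: | P0 0-17 | P1 17-31 | P2 31-38 | P3 38-52 |
Completion: P0=17  P1=31  P2=38  P3=52
Turnaround(P3) = completion − arrival = 52 − 0 = 52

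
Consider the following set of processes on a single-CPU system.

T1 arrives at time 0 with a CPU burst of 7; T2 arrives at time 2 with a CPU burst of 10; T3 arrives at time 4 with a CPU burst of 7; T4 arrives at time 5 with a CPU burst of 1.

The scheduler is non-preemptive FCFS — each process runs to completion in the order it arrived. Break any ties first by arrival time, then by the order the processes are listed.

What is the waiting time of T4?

Timeline: | T1 0-7 | T2 7-17 | T3 17-24 | T4 24-25 |
Completion: T1=7  T2=17  T3=24  T4=25
Turnaround (C−A): T1=7  T2=15  T3=20  T4=20
Waiting(T4) = turnaround − burst = 20 − 1 = 19

19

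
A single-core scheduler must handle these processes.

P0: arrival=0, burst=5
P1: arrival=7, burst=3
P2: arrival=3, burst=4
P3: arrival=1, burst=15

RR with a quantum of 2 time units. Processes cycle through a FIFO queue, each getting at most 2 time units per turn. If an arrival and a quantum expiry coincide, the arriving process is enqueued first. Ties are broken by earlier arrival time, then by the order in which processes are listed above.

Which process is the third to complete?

P1

Schedule: | P0 0-2 | P3 2-4 | P0 4-6 | P2 6-8 | P3 8-10 | P0 10-11 | P1 11-13 | P2 13-15 | P3 15-17 | P1 17-18 | P3 18-27 |
Completion: P0=11  P1=18  P2=15  P3=27
Turnaround (C−A): P0=11  P1=11  P2=12  P3=26
Finish order: P0 → P2 → P1 → P3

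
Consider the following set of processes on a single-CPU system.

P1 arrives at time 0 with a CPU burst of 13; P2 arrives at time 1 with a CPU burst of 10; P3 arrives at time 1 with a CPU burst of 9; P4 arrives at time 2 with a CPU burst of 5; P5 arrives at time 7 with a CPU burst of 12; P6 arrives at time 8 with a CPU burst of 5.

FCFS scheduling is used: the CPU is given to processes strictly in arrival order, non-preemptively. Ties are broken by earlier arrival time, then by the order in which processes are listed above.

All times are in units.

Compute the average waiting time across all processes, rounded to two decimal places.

22.50

Gantt: | P1 0-13 | P2 13-23 | P3 23-32 | P4 32-37 | P5 37-49 | P6 49-54 |
Completion: P1=13  P2=23  P3=32  P4=37  P5=49  P6=54
Turnaround (C−A): P1=13  P2=22  P3=31  P4=35  P5=42  P6=46
Waiting times: P1=0, P2=12, P3=22, P4=30, P5=30, P6=41
Average waiting = (0+12+22+30+30+41) / 6 = 135/6 = 22.50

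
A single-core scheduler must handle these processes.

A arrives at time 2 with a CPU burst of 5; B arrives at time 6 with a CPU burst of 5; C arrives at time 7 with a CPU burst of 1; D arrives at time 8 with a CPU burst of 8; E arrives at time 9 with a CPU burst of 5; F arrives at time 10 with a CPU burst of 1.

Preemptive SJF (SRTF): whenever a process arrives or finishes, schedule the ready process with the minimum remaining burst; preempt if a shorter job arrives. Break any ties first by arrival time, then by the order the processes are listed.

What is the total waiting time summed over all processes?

19

Gantt: | idle 0-2 | A 2-7 | C 7-8 | B 8-10 | F 10-11 | B 11-14 | E 14-19 | D 19-27 |
Completion: A=7  B=14  C=8  D=27  E=19  F=11
Turnaround (C−A): A=5  B=8  C=1  D=19  E=10  F=1
Waiting = turnaround − burst: A=0, B=3, C=0, D=11, E=5, F=0
Total waiting = 0 + 3 + 0 + 11 + 5 + 0 = 19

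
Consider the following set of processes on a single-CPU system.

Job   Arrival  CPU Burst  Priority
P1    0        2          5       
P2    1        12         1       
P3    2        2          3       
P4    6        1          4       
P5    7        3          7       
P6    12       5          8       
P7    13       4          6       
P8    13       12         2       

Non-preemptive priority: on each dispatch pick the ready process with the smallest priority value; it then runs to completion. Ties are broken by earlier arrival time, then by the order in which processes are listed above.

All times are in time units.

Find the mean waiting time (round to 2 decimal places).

Gantt: | P1 0-2 | P2 2-14 | P8 14-26 | P3 26-28 | P4 28-29 | P7 29-33 | P5 33-36 | P6 36-41 |
Completion: P1=2  P2=14  P3=28  P4=29  P5=36  P6=41  P7=33  P8=26
Turnaround (C−A): P1=2  P2=13  P3=26  P4=23  P5=29  P6=29  P7=20  P8=13
Waiting times: P1=0, P2=1, P3=24, P4=22, P5=26, P6=24, P7=16, P8=1
Average waiting = (0+1+24+22+26+24+16+1) / 8 = 114/8 = 14.25

14.25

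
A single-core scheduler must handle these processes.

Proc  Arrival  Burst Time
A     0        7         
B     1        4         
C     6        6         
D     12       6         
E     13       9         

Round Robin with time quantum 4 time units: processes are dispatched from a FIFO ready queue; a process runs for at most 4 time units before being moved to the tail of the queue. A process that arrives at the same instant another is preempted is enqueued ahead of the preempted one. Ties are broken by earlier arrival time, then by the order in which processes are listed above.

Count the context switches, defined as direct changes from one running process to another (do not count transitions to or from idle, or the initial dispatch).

Timeline: | A 0-4 | B 4-8 | A 8-11 | C 11-15 | D 15-19 | E 19-23 | C 23-25 | D 25-27 | E 27-32 |
Completion: A=11  B=8  C=25  D=27  E=32
Turnaround (C−A): A=11  B=7  C=19  D=15  E=19

8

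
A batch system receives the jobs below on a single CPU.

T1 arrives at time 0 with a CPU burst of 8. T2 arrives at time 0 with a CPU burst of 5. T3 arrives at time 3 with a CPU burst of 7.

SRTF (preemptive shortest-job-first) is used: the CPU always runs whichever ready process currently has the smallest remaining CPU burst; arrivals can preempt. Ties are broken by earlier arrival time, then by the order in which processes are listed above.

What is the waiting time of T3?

Gantt: | T2 0-5 | T3 5-12 | T1 12-20 |
Completion: T1=20  T2=5  T3=12
Turnaround (C−A): T1=20  T2=5  T3=9
Waiting(T3) = turnaround − burst = 9 − 7 = 2

2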